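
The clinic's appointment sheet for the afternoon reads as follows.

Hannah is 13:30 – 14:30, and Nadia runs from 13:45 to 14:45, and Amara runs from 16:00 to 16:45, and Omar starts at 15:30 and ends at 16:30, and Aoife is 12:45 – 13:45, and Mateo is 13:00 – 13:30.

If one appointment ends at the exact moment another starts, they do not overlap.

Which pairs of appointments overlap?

Amara & Omar, Aoife & Hannah, Aoife & Mateo, Hannah & Nadia

Sorted by start: Aoife, Mateo, Hannah, Nadia, Omar, Amara.
Mateo starts before Aoife ends → Aoife and Mateo overlap.
Hannah starts before Aoife ends → Aoife and Hannah overlap.
Nadia starts exactly when Aoife ends (back-to-back, no overlap), so nothing later overlaps Aoife either.
Hannah starts exactly when Mateo ends (back-to-back, no overlap), so nothing later overlaps Mateo either.
Nadia starts before Hannah ends → Hannah and Nadia overlap.
Omar starts after Hannah ends, so nothing later overlaps Hannah either.
Omar starts after Nadia ends, so nothing later overlaps Nadia either.
Amara starts before Omar ends → Omar and Amara overlap.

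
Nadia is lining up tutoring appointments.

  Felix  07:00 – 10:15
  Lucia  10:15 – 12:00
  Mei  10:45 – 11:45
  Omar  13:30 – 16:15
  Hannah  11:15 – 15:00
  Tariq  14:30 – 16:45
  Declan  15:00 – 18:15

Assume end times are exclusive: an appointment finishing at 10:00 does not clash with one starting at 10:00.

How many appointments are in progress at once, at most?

3

Sort all start/end points and keep a running count:
07:00 start Felix → 1
10:15 end Felix → 0
10:15 start Lucia → 1
10:45 start Mei → 2
11:15 start Hannah → 3
11:45 end Mei → 2
12:00 end Lucia → 1
13:30 start Omar → 2
14:30 start Tariq → 3
15:00 end Hannah → 2
15:00 start Declan → 3
16:15 end Omar → 2
16:45 end Tariq → 1
18:15 end Declan → 0
Peak is 3, at 11:15 (Hannah, Lucia, Mei).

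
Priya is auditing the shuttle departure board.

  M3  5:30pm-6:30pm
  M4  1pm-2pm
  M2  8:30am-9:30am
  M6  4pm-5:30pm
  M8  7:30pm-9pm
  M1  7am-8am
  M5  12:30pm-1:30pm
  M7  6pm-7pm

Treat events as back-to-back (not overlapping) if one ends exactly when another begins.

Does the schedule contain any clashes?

Sorted by start: M1, M2, M5, M4, M6, M3, M7, M8.
M2 starts after M1 ends — done with M1.
M5 starts after M2 ends — done with M2.
M4 starts before M5 ends → M5 and M4 overlap.
That's a conflict, so the schedule is not conflict-free.

Yes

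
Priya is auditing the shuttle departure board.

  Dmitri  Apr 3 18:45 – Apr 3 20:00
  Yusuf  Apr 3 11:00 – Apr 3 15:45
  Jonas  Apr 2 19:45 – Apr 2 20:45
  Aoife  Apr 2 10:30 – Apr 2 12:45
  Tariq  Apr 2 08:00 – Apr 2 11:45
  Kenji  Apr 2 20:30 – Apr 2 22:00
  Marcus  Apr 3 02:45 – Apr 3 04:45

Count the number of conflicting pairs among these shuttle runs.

2

Two intervals overlap when each starts before the other ends.
Sorted by start: Tariq, Aoife, Jonas, Kenji, Marcus, Yusuf, Dmitri.
Aoife starts before Tariq ends → Tariq and Aoife overlap.
Jonas starts after Tariq ends; Tariq is clear from here.
Jonas starts after Aoife ends; Aoife is clear from here.
Kenji starts before Jonas ends → Jonas and Kenji overlap.
Marcus starts after Jonas ends; Jonas is clear from here.
Marcus starts after Kenji ends; Kenji is clear from here.
Yusuf starts after Marcus ends; Marcus is clear from here.
Dmitri starts after Yusuf ends.
Overlapping pairs: Aoife & Tariq, Jonas & Kenji — 2 in total.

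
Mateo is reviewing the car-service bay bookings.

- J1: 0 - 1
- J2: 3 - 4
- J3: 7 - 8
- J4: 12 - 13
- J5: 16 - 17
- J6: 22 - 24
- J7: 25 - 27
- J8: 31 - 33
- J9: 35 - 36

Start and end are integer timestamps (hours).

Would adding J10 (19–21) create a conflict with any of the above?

J1: ends 1 at or before J10 starts 19 → clear.
J2: ends 4 at or before J10 starts 19 → clear.
J3: ends 8 at or before J10 starts 19 → clear.
J4: ends 13 at or before J10 starts 19 → clear.
J5: ends 17 at or before J10 starts 19 → clear.
J6: starts 22 at or after J10 ends 21 → clear.
J7: starts 25 at or after J10 ends 21 → clear.
J8: starts 31 at or after J10 ends 21 → clear.
J9: starts 35 at or after J10 ends 21 → clear.

No — it doesn't clash with anything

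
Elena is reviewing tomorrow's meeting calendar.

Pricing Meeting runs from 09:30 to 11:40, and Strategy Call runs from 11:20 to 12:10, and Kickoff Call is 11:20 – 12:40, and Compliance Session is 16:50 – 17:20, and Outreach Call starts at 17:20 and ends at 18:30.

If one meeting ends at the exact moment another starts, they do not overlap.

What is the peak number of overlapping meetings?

Walk through starts and ends in time order (an end at T is processed before a start at T):
09:30 start Pricing Meeting → 1
11:20 start Kickoff Call → 2
11:20 start Strategy Call → 3
11:40 end Pricing Meeting → 2
12:10 end Strategy Call → 1
12:40 end Kickoff Call → 0
16:50 start Compliance Session → 1
17:20 end Compliance Session → 0
17:20 start Outreach Call → 1
18:30 end Outreach Call → 0
Peak is 3, at 11:20 (Kickoff Call, Pricing Meeting, Strategy Call).

3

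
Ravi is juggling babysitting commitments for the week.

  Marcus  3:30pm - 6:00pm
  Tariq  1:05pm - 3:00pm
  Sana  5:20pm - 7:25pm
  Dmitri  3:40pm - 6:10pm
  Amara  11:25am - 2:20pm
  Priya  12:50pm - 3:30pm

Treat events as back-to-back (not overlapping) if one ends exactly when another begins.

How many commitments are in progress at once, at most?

3

Walk through starts and ends in time order (an end at T is processed before a start at T):
11:25am start Amara → 1
12:50pm start Priya → 2
1:05pm start Tariq → 3
2:20pm end Amara → 2
3:00pm end Tariq → 1
3:30pm end Priya → 0
3:30pm start Marcus → 1
3:40pm start Dmitri → 2
5:20pm start Sana → 3
6:00pm end Marcus → 2
6:10pm end Dmitri → 1
7:25pm end Sana → 0
Peak is 3, at 1:05pm (Amara, Priya, Tariq).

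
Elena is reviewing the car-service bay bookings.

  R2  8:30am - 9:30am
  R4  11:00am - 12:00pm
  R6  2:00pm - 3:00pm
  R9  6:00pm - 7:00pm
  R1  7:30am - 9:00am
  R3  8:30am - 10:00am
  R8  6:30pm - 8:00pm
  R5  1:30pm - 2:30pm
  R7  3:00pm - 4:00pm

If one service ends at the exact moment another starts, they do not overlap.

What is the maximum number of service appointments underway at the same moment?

3

Sort all start/end points and keep a running count:
7:30am start R1 → 1
8:30am start R2 → 2
8:30am start R3 → 3
9:00am end R1 → 2
9:30am end R2 → 1
10:00am end R3 → 0
11:00am start R4 → 1
12:00pm end R4 → 0
1:30pm start R5 → 1
2:00pm start R6 → 2
2:30pm end R5 → 1
3:00pm end R6 → 0
3:00pm start R7 → 1
4:00pm end R7 → 0
6:00pm start R9 → 1
6:30pm start R8 → 2
7:00pm end R9 → 1
8:00pm end R8 → 0
Peak is 3, at 8:30am (R1, R2, R3).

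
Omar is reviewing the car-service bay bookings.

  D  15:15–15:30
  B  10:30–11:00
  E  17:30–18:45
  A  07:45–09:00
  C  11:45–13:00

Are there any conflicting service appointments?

Sorted by start: A, B, C, D, E.
B starts after A ends; A is clear from here.
C starts after B ends; B is clear from here.
D starts after C ends; C is clear from here.
E starts after D ends.
Every pair is clear; the schedule has no overlaps.

No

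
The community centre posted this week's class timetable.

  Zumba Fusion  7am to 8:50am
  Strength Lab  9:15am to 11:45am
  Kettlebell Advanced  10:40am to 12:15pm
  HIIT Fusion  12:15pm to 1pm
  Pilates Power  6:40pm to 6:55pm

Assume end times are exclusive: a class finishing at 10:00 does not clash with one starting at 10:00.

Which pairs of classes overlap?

Check each pair: they overlap iff neither finishes before the other starts.
Sorted by start: Zumba Fusion, Strength Lab, Kettlebell Advanced, HIIT Fusion, Pilates Power.
Strength Lab starts after Zumba Fusion ends, so nothing later overlaps Zumba Fusion either.
Kettlebell Advanced starts before Strength Lab ends → Strength Lab and Kettlebell Advanced overlap.
HIIT Fusion starts after Strength Lab ends, so nothing later overlaps Strength Lab either.
HIIT Fusion starts exactly when Kettlebell Advanced ends (back-to-back, no overlap), so nothing later overlaps Kettlebell Advanced either.
Pilates Power starts after HIIT Fusion ends.

Kettlebell Advanced & Strength Lab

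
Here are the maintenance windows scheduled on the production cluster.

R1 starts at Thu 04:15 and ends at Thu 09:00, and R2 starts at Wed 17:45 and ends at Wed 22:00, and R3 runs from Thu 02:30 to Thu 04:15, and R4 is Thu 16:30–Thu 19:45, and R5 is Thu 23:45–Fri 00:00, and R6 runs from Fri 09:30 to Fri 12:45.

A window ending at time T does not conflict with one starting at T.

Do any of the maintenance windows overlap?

No

Sorted by start: R2, R3, R1, R4, R5, R6.
R3 starts after R2 ends; R2 is clear from here.
R1 starts exactly when R3 ends (back-to-back, no overlap); R3 is clear from here.
R4 starts after R1 ends; R1 is clear from here.
R5 starts after R4 ends; R4 is clear from here.
R6 starts after R5 ends.
Every pair is clear; the schedule has no overlaps.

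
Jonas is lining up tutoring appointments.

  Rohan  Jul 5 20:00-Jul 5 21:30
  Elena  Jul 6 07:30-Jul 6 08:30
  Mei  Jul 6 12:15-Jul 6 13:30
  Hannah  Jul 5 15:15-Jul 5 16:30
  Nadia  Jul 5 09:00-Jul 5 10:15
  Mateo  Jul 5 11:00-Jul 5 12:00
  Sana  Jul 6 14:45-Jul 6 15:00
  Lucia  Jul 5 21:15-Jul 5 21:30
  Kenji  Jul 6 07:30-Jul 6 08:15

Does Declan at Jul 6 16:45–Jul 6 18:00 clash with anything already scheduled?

No — it doesn't clash with anything

Nadia: ends Jul 5 10:15 at or before Declan starts Jul 6 16:45 → clear.
Mateo: ends Jul 5 12:00 at or before Declan starts Jul 6 16:45 → clear.
Hannah: ends Jul 5 16:30 at or before Declan starts Jul 6 16:45 → clear.
Rohan: ends Jul 5 21:30 at or before Declan starts Jul 6 16:45 → clear.
Lucia: ends Jul 5 21:30 at or before Declan starts Jul 6 16:45 → clear.
Kenji: ends Jul 6 08:15 at or before Declan starts Jul 6 16:45 → clear.
Elena: ends Jul 6 08:30 at or before Declan starts Jul 6 16:45 → clear.
Mei: ends Jul 6 13:30 at or before Declan starts Jul 6 16:45 → clear.
Sana: ends Jul 6 15:00 at or before Declan starts Jul 6 16:45 → clear.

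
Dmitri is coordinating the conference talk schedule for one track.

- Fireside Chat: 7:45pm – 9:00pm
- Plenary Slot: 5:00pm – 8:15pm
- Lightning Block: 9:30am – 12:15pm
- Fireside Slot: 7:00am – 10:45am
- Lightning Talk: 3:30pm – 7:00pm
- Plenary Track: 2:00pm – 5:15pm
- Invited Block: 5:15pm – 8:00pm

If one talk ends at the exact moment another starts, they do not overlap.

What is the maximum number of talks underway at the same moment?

Sort all start/end points and keep a running count:
7:00am start Fireside Slot → 1
9:30am start Lightning Block → 2
10:45am end Fireside Slot → 1
12:15pm end Lightning Block → 0
2:00pm start Plenary Track → 1
3:30pm start Lightning Talk → 2
5:00pm start Plenary Slot → 3
5:15pm end Plenary Track → 2
5:15pm start Invited Block → 3
7:00pm end Lightning Talk → 2
7:45pm start Fireside Chat → 3
8:00pm end Invited Block → 2
8:15pm end Plenary Slot → 1
9:00pm end Fireside Chat → 0
Peak is 3, at 5:00pm (Lightning Talk, Plenary Slot, Plenary Track).

3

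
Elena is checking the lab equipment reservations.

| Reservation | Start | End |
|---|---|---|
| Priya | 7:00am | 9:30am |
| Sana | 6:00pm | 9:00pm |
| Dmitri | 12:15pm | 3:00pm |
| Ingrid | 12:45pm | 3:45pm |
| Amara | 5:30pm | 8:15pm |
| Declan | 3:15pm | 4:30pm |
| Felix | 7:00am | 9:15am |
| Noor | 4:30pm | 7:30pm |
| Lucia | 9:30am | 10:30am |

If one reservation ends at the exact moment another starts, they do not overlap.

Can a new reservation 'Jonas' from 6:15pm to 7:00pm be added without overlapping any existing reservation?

Priya: ends 9:30am at or before Jonas starts 6:15pm → clear.
Felix: ends 9:15am at or before Jonas starts 6:15pm → clear.
Lucia: ends 10:30am at or before Jonas starts 6:15pm → clear.
Dmitri: ends 3:00pm at or before Jonas starts 6:15pm → clear.
Ingrid: ends 3:45pm at or before Jonas starts 6:15pm → clear.
Declan: ends 4:30pm at or before Jonas starts 6:15pm → clear.
Noor: starts 4:30pm before Jonas ends 7:00pm, and ends 7:30pm after Jonas starts 6:15pm → overlap.
Amara: starts 5:30pm before Jonas ends 7:00pm, and ends 8:15pm after Jonas starts 6:15pm → overlap.
Sana: starts 6:00pm before Jonas ends 7:00pm, and ends 9:00pm after Jonas starts 6:15pm → overlap.
Jonas overlaps Sana, Amara, Noor.

No — it overlaps Amara, Noor, Sana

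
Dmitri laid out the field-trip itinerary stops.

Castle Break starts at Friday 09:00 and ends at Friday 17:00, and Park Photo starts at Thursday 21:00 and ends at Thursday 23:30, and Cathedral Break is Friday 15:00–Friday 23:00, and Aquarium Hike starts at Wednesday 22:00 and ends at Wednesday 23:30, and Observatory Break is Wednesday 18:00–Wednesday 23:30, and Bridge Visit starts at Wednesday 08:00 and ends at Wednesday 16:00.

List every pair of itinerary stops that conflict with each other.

Check each pair: they overlap iff neither finishes before the other starts.
Sorted by start: Bridge Visit, Observatory Break, Aquarium Hike, Park Photo, Castle Break, Cathedral Break.
Observatory Break starts after Bridge Visit ends — done with Bridge Visit.
Aquarium Hike starts before Observatory Break ends → Observatory Break and Aquarium Hike overlap.
Park Photo starts after Observatory Break ends — done with Observatory Break.
Park Photo starts after Aquarium Hike ends — done with Aquarium Hike.
Castle Break starts after Park Photo ends — done with Park Photo.
Cathedral Break starts before Castle Break ends → Castle Break and Cathedral Break overlap.

Aquarium Hike & Observatory Break, Castle Break & Cathedral Break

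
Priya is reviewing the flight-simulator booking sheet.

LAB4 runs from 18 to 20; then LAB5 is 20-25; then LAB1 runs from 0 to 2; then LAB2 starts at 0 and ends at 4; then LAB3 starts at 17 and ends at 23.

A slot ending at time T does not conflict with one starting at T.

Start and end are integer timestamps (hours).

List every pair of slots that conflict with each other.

LAB1 & LAB2, LAB3 & LAB4, LAB3 & LAB5

Sorted by start: LAB1, LAB2, LAB3, LAB4, LAB5.
LAB2 starts before LAB1 ends → LAB1 and LAB2 overlap.
LAB3 starts after LAB1 ends, so LAB1 has no further overlaps.
LAB3 starts after LAB2 ends, so LAB2 has no further overlaps.
LAB4 starts before LAB3 ends → LAB3 and LAB4 overlap.
LAB5 starts before LAB3 ends → LAB3 and LAB5 overlap.
LAB5 starts exactly when LAB4 ends (back-to-back, no overlap).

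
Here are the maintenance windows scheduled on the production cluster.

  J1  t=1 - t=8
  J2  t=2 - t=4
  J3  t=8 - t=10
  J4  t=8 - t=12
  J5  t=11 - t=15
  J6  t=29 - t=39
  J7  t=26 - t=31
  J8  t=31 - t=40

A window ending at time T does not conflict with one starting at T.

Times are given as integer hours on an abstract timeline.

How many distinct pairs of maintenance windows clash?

Check each pair: they overlap iff neither finishes before the other starts.
Sorted by start: J1, J2, J3, J4, J5, J7, J6, J8.
J2 starts before J1 ends → J1 and J2 overlap.
J3 starts exactly when J1 ends (back-to-back, no overlap); J1 is clear from here.
J3 starts after J2 ends; J2 is clear from here.
J4 starts before J3 ends → J3 and J4 overlap.
J5 starts after J3 ends; J3 is clear from here.
J5 starts before J4 ends → J4 and J5 overlap.
J7 starts after J4 ends; J4 is clear from here.
J7 starts after J5 ends; J5 is clear from here.
J6 starts before J7 ends → J7 and J6 overlap.
J8 starts exactly when J7 ends (back-to-back, no overlap).
J8 starts before J6 ends → J6 and J8 overlap.
Overlapping pairs: J1 & J2, J3 & J4, J4 & J5, J6 & J7, J6 & J8 — 5 in total.

5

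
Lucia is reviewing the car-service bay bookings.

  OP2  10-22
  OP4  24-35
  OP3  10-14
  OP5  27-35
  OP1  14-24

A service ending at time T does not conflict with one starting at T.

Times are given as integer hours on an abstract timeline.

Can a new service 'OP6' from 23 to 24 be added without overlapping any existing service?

OP2: ends 22 at or before OP6 starts 23 → clear.
OP3: ends 14 at or before OP6 starts 23 → clear.
OP1: starts 14 before OP6 ends 24, and ends 24 after OP6 starts 23 → overlap.
OP4: starts 24 at or after OP6 ends 24 → clear.
OP5: starts 27 at or after OP6 ends 24 → clear.
OP6 overlaps OP1.

No — it overlaps OP1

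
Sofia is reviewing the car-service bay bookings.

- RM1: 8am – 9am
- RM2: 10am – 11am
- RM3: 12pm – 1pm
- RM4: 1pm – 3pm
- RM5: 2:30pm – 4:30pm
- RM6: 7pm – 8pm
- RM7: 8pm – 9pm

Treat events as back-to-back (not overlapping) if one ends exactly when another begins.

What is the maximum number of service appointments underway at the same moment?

2

Walk through starts and ends in time order (an end at T is processed before a start at T):
8am start RM1 → 1
9am end RM1 → 0
10am start RM2 → 1
11am end RM2 → 0
12pm start RM3 → 1
1pm end RM3 → 0
1pm start RM4 → 1
2:30pm start RM5 → 2
3pm end RM4 → 1
4:30pm end RM5 → 0
7pm start RM6 → 1
8pm end RM6 → 0
8pm start RM7 → 1
9pm end RM7 → 0
Peak is 2, at 2:30pm (RM4, RM5).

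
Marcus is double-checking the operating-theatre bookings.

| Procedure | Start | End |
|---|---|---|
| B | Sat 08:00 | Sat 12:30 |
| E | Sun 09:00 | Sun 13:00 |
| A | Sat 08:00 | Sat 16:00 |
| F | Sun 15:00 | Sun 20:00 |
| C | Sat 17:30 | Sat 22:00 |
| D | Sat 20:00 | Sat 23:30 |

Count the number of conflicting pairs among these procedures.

2

Sorted by start: A, B, C, D, E, F.
B starts before A ends → A and B overlap.
C starts after A ends, so nothing later overlaps A either.
C starts after B ends, so nothing later overlaps B either.
D starts before C ends → C and D overlap.
E starts after C ends, so nothing later overlaps C either.
E starts after D ends, so nothing later overlaps D either.
F starts after E ends.
Overlapping pairs: A & B, C & D — 2 in total.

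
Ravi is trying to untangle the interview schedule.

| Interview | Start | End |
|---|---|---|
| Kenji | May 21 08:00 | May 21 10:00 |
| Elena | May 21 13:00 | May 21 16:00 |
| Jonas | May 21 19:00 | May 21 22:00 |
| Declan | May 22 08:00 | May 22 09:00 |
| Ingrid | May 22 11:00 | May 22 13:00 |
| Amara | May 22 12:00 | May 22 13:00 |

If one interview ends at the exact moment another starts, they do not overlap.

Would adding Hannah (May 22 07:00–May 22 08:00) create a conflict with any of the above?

Kenji: ends May 21 10:00 at or before Hannah starts May 22 07:00 → clear.
Elena: ends May 21 16:00 at or before Hannah starts May 22 07:00 → clear.
Jonas: ends May 21 22:00 at or before Hannah starts May 22 07:00 → clear.
Declan: starts May 22 08:00 at or after Hannah ends May 22 08:00 → clear.
Ingrid: starts May 22 11:00 at or after Hannah ends May 22 08:00 → clear.
Amara: starts May 22 12:00 at or after Hannah ends May 22 08:00 → clear.

No — it doesn't clash with anything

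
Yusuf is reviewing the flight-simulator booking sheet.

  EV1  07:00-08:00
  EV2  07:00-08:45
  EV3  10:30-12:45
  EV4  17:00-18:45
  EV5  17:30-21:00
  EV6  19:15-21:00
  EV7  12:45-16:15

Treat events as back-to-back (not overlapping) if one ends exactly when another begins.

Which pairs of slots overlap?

Sorted by start: EV1, EV2, EV3, EV7, EV4, EV5, EV6.
EV2 starts before EV1 ends → EV1 and EV2 overlap.
EV3 starts after EV1 ends, so EV1 has no further overlaps.
EV3 starts after EV2 ends, so EV2 has no further overlaps.
EV7 starts exactly when EV3 ends (back-to-back, no overlap), so EV3 has no further overlaps.
EV4 starts after EV7 ends, so EV7 has no further overlaps.
EV5 starts before EV4 ends → EV4 and EV5 overlap.
EV6 starts after EV4 ends.
EV6 starts before EV5 ends → EV5 and EV6 overlap.

EV1 & EV2, EV4 & EV5, EV5 & EV6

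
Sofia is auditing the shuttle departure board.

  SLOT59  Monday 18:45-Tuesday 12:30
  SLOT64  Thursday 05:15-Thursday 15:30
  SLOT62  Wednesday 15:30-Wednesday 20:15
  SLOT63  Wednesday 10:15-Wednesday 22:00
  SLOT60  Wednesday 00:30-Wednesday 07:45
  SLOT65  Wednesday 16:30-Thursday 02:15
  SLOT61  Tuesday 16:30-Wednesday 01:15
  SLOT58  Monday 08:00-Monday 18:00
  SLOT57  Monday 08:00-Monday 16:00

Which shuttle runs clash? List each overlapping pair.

Sorted by start: SLOT57, SLOT58, SLOT59, SLOT61, SLOT60, SLOT63, SLOT62, SLOT65, SLOT64.
SLOT58 starts before SLOT57 ends → SLOT57 and SLOT58 overlap.
SLOT59 starts after SLOT57 ends, so SLOT57 has no further overlaps.
SLOT59 starts after SLOT58 ends, so SLOT58 has no further overlaps.
SLOT61 starts after SLOT59 ends, so SLOT59 has no further overlaps.
SLOT60 starts before SLOT61 ends → SLOT61 and SLOT60 overlap.
SLOT63 starts after SLOT61 ends, so SLOT61 has no further overlaps.
SLOT63 starts after SLOT60 ends, so SLOT60 has no further overlaps.
SLOT62 starts before SLOT63 ends → SLOT63 and SLOT62 overlap.
SLOT65 starts before SLOT63 ends → SLOT63 and SLOT65 overlap.
SLOT64 starts after SLOT63 ends.
SLOT65 starts before SLOT62 ends → SLOT62 and SLOT65 overlap.
SLOT64 starts after SLOT62 ends.
SLOT64 starts after SLOT65 ends.

SLOT57 & SLOT58, SLOT60 & SLOT61, SLOT62 & SLOT63, SLOT62 & SLOT65, SLOT63 & SLOT65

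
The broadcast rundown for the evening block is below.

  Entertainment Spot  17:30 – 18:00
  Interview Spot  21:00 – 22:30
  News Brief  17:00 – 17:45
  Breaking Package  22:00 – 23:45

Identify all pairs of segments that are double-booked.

Check each pair: they overlap iff neither finishes before the other starts.
Sorted by start: News Brief, Entertainment Spot, Interview Spot, Breaking Package.
Entertainment Spot starts before News Brief ends → News Brief and Entertainment Spot overlap.
Interview Spot starts after News Brief ends — done with News Brief.
Interview Spot starts after Entertainment Spot ends — done with Entertainment Spot.
Breaking Package starts before Interview Spot ends → Interview Spot and Breaking Package overlap.

Breaking Package & Interview Spot, Entertainment Spot & News Brief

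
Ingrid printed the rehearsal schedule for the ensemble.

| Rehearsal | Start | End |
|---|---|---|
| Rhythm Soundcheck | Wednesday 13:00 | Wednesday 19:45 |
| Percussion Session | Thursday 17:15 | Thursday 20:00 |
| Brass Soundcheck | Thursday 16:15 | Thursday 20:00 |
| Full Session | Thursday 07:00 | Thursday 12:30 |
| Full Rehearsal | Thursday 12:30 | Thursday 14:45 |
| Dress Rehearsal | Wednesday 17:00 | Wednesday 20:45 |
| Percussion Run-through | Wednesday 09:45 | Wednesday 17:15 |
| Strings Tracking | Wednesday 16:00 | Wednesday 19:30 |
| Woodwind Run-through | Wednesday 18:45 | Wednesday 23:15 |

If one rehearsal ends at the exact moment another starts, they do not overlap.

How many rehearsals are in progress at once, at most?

Sort all start/end points and keep a running count:
Wednesday 09:45 start Percussion Run-through → 1
Wednesday 13:00 start Rhythm Soundcheck → 2
Wednesday 16:00 start Strings Tracking → 3
Wednesday 17:00 start Dress Rehearsal → 4
Wednesday 17:15 end Percussion Run-through → 3
Wednesday 18:45 start Woodwind Run-through → 4
Wednesday 19:30 end Strings Tracking → 3
Wednesday 19:45 end Rhythm Soundcheck → 2
Wednesday 20:45 end Dress Rehearsal → 1
Wednesday 23:15 end Woodwind Run-through → 0
Thursday 07:00 start Full Session → 1
Thursday 12:30 end Full Session → 0
Thursday 12:30 start Full Rehearsal → 1
Thursday 14:45 end Full Rehearsal → 0
Thursday 16:15 start Brass Soundcheck → 1
Thursday 17:15 start Percussion Session → 2
Thursday 20:00 end Brass Soundcheck → 1
Thursday 20:00 end Percussion Session → 0
Peak is 4, at Wednesday 17:00 (Dress Rehearsal, Percussion Run-through, Rhythm Soundcheck, Strings Tracking).

4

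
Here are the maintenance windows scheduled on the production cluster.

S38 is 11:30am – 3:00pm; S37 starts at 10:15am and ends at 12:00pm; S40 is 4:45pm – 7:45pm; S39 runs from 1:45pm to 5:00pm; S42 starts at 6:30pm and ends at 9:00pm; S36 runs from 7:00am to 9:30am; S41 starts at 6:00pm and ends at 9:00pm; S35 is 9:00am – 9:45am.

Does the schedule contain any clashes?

Sorted by start: S36, S35, S37, S38, S39, S40, S41, S42.
S35 starts before S36 ends → S36 and S35 overlap.
That's a conflict, so the schedule is not conflict-free.

Yes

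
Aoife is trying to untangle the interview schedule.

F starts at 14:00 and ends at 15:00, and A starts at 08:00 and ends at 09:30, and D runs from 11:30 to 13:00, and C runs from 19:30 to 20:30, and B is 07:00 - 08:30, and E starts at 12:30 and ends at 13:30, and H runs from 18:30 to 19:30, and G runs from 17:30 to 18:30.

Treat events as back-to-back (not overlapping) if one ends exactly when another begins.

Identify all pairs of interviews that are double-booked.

A & B, D & E

Check each pair: they overlap iff neither finishes before the other starts.
Sorted by start: B, A, D, E, F, G, H, C.
A starts before B ends → B and A overlap.
D starts after B ends — done with B.
D starts after A ends — done with A.
E starts before D ends → D and E overlap.
F starts after D ends — done with D.
F starts after E ends — done with E.
G starts after F ends — done with F.
H starts exactly when G ends (back-to-back, no overlap) — done with G.
C starts exactly when H ends (back-to-back, no overlap).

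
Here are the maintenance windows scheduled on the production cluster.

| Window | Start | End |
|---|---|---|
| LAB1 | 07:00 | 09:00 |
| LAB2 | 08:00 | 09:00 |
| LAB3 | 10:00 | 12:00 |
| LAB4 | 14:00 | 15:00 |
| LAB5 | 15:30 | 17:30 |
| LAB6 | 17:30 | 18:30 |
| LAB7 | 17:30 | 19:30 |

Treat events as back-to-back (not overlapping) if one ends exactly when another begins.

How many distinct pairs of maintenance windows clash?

Two intervals overlap when each starts before the other ends.
Sorted by start: LAB1, LAB2, LAB3, LAB4, LAB5, LAB6, LAB7.
LAB2 starts before LAB1 ends → LAB1 and LAB2 overlap.
LAB3 starts after LAB1 ends; LAB1 is clear from here.
LAB3 starts after LAB2 ends; LAB2 is clear from here.
LAB4 starts after LAB3 ends; LAB3 is clear from here.
LAB5 starts after LAB4 ends; LAB4 is clear from here.
LAB6 starts exactly when LAB5 ends (back-to-back, no overlap); LAB5 is clear from here.
LAB7 starts before LAB6 ends → LAB6 and LAB7 overlap.
Overlapping pairs: LAB1 & LAB2, LAB6 & LAB7 — 2 in total.

2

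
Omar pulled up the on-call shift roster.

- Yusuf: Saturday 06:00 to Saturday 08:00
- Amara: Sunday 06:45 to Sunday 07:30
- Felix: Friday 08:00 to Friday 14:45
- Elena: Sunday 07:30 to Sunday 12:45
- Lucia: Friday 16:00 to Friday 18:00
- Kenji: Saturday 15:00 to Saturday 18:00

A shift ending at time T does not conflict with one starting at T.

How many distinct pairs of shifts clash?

0

Sorted by start: Felix, Lucia, Yusuf, Kenji, Amara, Elena.
Lucia starts after Felix ends — done with Felix.
Yusuf starts after Lucia ends — done with Lucia.
Kenji starts after Yusuf ends — done with Yusuf.
Amara starts after Kenji ends — done with Kenji.
Elena starts exactly when Amara ends (back-to-back, no overlap).
No pair overlaps.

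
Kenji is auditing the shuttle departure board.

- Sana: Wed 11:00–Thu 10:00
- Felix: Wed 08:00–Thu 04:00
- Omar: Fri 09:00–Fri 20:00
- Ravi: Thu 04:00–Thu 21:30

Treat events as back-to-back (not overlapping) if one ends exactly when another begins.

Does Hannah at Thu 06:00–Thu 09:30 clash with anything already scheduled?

Yes — it overlaps Ravi, Sana

Felix: ends Thu 04:00 at or before Hannah starts Thu 06:00 → clear.
Sana: starts Wed 11:00 before Hannah ends Thu 09:30, and ends Thu 10:00 after Hannah starts Thu 06:00 → overlap.
Ravi: starts Thu 04:00 before Hannah ends Thu 09:30, and ends Thu 21:30 after Hannah starts Thu 06:00 → overlap.
Omar: starts Fri 09:00 at or after Hannah ends Thu 09:30 → clear.
Hannah overlaps Sana, Ravi.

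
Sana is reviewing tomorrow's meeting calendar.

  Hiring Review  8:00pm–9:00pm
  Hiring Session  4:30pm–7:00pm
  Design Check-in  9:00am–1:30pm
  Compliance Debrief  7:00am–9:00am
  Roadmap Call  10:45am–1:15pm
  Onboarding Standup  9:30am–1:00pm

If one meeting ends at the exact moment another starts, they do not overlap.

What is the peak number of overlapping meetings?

Sort all start/end points and keep a running count:
7:00am start Compliance Debrief → 1
9:00am end Compliance Debrief → 0
9:00am start Design Check-in → 1
9:30am start Onboarding Standup → 2
10:45am start Roadmap Call → 3
1:00pm end Onboarding Standup → 2
1:15pm end Roadmap Call → 1
1:30pm end Design Check-in → 0
4:30pm start Hiring Session → 1
7:00pm end Hiring Session → 0
8:00pm start Hiring Review → 1
9:00pm end Hiring Review → 0
Peak is 3, at 10:45am (Design Check-in, Onboarding Standup, Roadmap Call).

3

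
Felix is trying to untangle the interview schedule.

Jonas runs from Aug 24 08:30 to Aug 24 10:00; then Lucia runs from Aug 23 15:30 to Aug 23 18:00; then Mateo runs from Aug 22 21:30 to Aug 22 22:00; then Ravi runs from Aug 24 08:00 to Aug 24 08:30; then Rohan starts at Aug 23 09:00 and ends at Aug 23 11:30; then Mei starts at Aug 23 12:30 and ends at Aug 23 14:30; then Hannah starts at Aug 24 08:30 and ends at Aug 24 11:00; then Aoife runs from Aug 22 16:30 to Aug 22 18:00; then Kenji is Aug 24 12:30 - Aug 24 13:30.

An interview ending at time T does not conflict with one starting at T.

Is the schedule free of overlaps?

Sorted by start: Aoife, Mateo, Rohan, Mei, Lucia, Ravi, Jonas, Hannah, Kenji.
Mateo starts after Aoife ends, so Aoife has no further overlaps.
Rohan starts after Mateo ends, so Mateo has no further overlaps.
Mei starts after Rohan ends, so Rohan has no further overlaps.
Lucia starts after Mei ends, so Mei has no further overlaps.
Ravi starts after Lucia ends, so Lucia has no further overlaps.
Jonas starts exactly when Ravi ends (back-to-back, no overlap), so Ravi has no further overlaps.
Hannah starts before Jonas ends → Jonas and Hannah overlap.
That's a conflict, so the schedule is not conflict-free.

No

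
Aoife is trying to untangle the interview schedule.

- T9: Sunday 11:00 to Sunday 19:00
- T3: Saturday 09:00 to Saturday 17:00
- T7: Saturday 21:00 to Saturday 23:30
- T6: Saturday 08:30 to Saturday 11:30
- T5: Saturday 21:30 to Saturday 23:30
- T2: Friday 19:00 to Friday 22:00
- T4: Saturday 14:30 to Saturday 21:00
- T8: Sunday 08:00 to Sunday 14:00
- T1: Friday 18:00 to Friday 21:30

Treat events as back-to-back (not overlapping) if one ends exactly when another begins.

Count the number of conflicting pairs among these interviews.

5

Sorted by start: T1, T2, T6, T3, T4, T7, T5, T8, T9.
T2 starts before T1 ends → T1 and T2 overlap.
T6 starts after T1 ends, so T1 has no further overlaps.
T6 starts after T2 ends, so T2 has no further overlaps.
T3 starts before T6 ends → T6 and T3 overlap.
T4 starts after T6 ends, so T6 has no further overlaps.
T4 starts before T3 ends → T3 and T4 overlap.
T7 starts after T3 ends, so T3 has no further overlaps.
T7 starts exactly when T4 ends (back-to-back, no overlap), so T4 has no further overlaps.
T5 starts before T7 ends → T7 and T5 overlap.
T8 starts after T7 ends, so T7 has no further overlaps.
T8 starts after T5 ends, so T5 has no further overlaps.
T9 starts before T8 ends → T8 and T9 overlap.
Overlapping pairs: T1 & T2, T3 & T4, T3 & T6, T5 & T7, T8 & T9 — 5 in total.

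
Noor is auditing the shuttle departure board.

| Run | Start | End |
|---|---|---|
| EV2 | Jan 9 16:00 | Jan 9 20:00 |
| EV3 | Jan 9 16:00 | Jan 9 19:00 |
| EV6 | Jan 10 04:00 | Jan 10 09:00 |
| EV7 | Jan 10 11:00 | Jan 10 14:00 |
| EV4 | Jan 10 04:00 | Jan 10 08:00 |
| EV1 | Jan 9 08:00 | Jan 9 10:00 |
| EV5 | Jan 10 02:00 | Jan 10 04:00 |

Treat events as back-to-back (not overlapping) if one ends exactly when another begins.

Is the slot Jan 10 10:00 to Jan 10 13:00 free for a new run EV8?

No — it overlaps EV7

EV1: ends Jan 9 10:00 at or before EV8 starts Jan 10 10:00 → clear.
EV2: ends Jan 9 20:00 at or before EV8 starts Jan 10 10:00 → clear.
EV3: ends Jan 9 19:00 at or before EV8 starts Jan 10 10:00 → clear.
EV5: ends Jan 10 04:00 at or before EV8 starts Jan 10 10:00 → clear.
EV4: ends Jan 10 08:00 at or before EV8 starts Jan 10 10:00 → clear.
EV6: ends Jan 10 09:00 at or before EV8 starts Jan 10 10:00 → clear.
EV7: starts Jan 10 11:00 before EV8 ends Jan 10 13:00, and ends Jan 10 14:00 after EV8 starts Jan 10 10:00 → overlap.
EV8 overlaps EV7.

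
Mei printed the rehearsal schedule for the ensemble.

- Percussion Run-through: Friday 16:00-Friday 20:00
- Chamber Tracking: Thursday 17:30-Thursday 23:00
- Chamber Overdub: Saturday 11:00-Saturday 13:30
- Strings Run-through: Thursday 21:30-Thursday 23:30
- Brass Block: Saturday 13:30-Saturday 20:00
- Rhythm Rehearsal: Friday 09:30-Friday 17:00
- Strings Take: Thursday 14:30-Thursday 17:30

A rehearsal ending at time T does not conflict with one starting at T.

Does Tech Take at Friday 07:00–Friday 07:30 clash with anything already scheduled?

Strings Take: ends Thursday 17:30 at or before Tech Take starts Friday 07:00 → clear.
Chamber Tracking: ends Thursday 23:00 at or before Tech Take starts Friday 07:00 → clear.
Strings Run-through: ends Thursday 23:30 at or before Tech Take starts Friday 07:00 → clear.
Rhythm Rehearsal: starts Friday 09:30 at or after Tech Take ends Friday 07:30 → clear.
Percussion Run-through: starts Friday 16:00 at or after Tech Take ends Friday 07:30 → clear.
Chamber Overdub: starts Saturday 11:00 at or after Tech Take ends Friday 07:30 → clear.
Brass Block: starts Saturday 13:30 at or after Tech Take ends Friday 07:30 → clear.

No — it doesn't clash with anything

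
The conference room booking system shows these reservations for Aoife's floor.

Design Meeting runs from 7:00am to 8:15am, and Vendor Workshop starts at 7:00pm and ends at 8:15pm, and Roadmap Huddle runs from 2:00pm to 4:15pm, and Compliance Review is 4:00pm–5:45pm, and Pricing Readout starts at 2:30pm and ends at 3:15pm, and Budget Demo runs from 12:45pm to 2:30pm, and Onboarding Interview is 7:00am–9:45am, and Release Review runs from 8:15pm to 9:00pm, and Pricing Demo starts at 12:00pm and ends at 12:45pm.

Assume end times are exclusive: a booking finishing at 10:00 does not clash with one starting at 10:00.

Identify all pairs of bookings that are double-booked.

Sorted by start: Onboarding Interview, Design Meeting, Pricing Demo, Budget Demo, Roadmap Huddle, Pricing Readout, Compliance Review, Vendor Workshop, Release Review.
Design Meeting starts before Onboarding Interview ends → Onboarding Interview and Design Meeting overlap.
Pricing Demo starts after Onboarding Interview ends, so Onboarding Interview has no further overlaps.
Pricing Demo starts after Design Meeting ends, so Design Meeting has no further overlaps.
Budget Demo starts exactly when Pricing Demo ends (back-to-back, no overlap), so Pricing Demo has no further overlaps.
Roadmap Huddle starts before Budget Demo ends → Budget Demo and Roadmap Huddle overlap.
Pricing Readout starts exactly when Budget Demo ends (back-to-back, no overlap), so Budget Demo has no further overlaps.
Pricing Readout starts before Roadmap Huddle ends → Roadmap Huddle and Pricing Readout overlap.
Compliance Review starts before Roadmap Huddle ends → Roadmap Huddle and Compliance Review overlap.
Vendor Workshop starts after Roadmap Huddle ends, so Roadmap Huddle has no further overlaps.
Compliance Review starts after Pricing Readout ends, so Pricing Readout has no further overlaps.
Vendor Workshop starts after Compliance Review ends, so Compliance Review has no further overlaps.
Release Review starts exactly when Vendor Workshop ends (back-to-back, no overlap).

Budget Demo & Roadmap Huddle, Compliance Review & Roadmap Huddle, Design Meeting & Onboarding Interview, Pricing Readout & Roadmap Huddle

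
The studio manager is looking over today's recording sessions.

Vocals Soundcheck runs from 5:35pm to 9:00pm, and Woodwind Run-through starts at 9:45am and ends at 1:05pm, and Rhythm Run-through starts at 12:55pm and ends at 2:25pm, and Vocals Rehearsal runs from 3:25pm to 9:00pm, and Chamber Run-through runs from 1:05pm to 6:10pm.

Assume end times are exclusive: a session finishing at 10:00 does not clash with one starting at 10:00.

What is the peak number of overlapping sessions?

Walk through starts and ends in time order (an end at T is processed before a start at T):
9:45am start Woodwind Run-through → 1
12:55pm start Rhythm Run-through → 2
1:05pm end Woodwind Run-through → 1
1:05pm start Chamber Run-through → 2
2:25pm end Rhythm Run-through → 1
3:25pm start Vocals Rehearsal → 2
5:35pm start Vocals Soundcheck → 3
6:10pm end Chamber Run-through → 2
9:00pm end Vocals Rehearsal → 1
9:00pm end Vocals Soundcheck → 0
Peak is 3, at 5:35pm (Chamber Run-through, Vocals Rehearsal, Vocals Soundcheck).

3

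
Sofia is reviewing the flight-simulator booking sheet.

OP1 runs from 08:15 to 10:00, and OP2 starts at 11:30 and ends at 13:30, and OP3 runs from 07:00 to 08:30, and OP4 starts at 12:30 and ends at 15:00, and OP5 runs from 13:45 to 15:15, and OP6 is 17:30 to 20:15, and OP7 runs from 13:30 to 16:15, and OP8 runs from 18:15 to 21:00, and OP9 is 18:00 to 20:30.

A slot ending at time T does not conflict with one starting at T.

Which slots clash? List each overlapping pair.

Sorted by start: OP3, OP1, OP2, OP4, OP7, OP5, OP6, OP9, OP8.
OP1 starts before OP3 ends → OP3 and OP1 overlap.
OP2 starts after OP3 ends, so nothing later overlaps OP3 either.
OP2 starts after OP1 ends, so nothing later overlaps OP1 either.
OP4 starts before OP2 ends → OP2 and OP4 overlap.
OP7 starts exactly when OP2 ends (back-to-back, no overlap), so nothing later overlaps OP2 either.
OP7 starts before OP4 ends → OP4 and OP7 overlap.
OP5 starts before OP4 ends → OP4 and OP5 overlap.
OP6 starts after OP4 ends, so nothing later overlaps OP4 either.
OP5 starts before OP7 ends → OP7 and OP5 overlap.
OP6 starts after OP7 ends, so nothing later overlaps OP7 either.
OP6 starts after OP5 ends, so nothing later overlaps OP5 either.
OP9 starts before OP6 ends → OP6 and OP9 overlap.
OP8 starts before OP6 ends → OP6 and OP8 overlap.
OP8 starts before OP9 ends → OP9 and OP8 overlap.

OP1 & OP3, OP2 & OP4, OP4 & OP5, OP4 & OP7, OP5 & OP7, OP6 & OP8, OP6 & OP9, OP8 & OP9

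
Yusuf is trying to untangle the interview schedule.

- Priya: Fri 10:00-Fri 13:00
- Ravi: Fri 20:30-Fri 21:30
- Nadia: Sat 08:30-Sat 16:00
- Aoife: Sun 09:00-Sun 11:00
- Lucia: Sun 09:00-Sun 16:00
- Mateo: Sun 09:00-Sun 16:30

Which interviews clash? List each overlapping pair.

Sorted by start: Priya, Ravi, Nadia, Aoife, Lucia, Mateo.
Ravi starts after Priya ends; Priya is clear from here.
Nadia starts after Ravi ends; Ravi is clear from here.
Aoife starts after Nadia ends; Nadia is clear from here.
Lucia starts before Aoife ends → Aoife and Lucia overlap.
Mateo starts before Aoife ends → Aoife and Mateo overlap.
Mateo starts before Lucia ends → Lucia and Mateo overlap.

Aoife & Lucia, Aoife & Mateo, Lucia & Mateo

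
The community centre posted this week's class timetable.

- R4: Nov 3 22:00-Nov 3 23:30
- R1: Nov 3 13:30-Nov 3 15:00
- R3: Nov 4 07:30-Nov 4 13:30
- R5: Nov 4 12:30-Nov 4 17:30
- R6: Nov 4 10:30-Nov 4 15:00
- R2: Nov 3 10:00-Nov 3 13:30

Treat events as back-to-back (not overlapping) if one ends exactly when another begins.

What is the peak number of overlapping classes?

3

Walk through starts and ends in time order (an end at T is processed before a start at T):
Nov 3 10:00 start R2 → 1
Nov 3 13:30 end R2 → 0
Nov 3 13:30 start R1 → 1
Nov 3 15:00 end R1 → 0
Nov 3 22:00 start R4 → 1
Nov 3 23:30 end R4 → 0
Nov 4 07:30 start R3 → 1
Nov 4 10:30 start R6 → 2
Nov 4 12:30 start R5 → 3
Nov 4 13:30 end R3 → 2
Nov 4 15:00 end R6 → 1
Nov 4 17:30 end R5 → 0
Peak is 3, at Nov 4 12:30 (R3, R5, R6).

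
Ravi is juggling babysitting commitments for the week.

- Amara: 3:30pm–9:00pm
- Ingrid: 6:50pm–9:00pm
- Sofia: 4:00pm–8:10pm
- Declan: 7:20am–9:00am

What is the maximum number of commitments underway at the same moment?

Sweep the timeline, counting +1 at each start and −1 at each end (ends before starts at a tie):
7:20am start Declan → 1
9:00am end Declan → 0
3:30pm start Amara → 1
4:00pm start Sofia → 2
6:50pm start Ingrid → 3
8:10pm end Sofia → 2
9:00pm end Amara → 1
9:00pm end Ingrid → 0
Peak is 3, at 6:50pm (Amara, Ingrid, Sofia).

3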